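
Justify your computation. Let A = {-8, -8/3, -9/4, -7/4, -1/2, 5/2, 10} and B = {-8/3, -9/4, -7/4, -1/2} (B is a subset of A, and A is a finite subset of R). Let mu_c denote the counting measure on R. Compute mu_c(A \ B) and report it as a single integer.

Counting measure assigns mu_c(E) = |E| (number of elements) when E is finite. For B subset A, A \ B is the set of elements of A not in B, so |A \ B| = |A| - |B|.
|A| = 7, |B| = 4, so mu_c(A \ B) = 7 - 4 = 3.

3


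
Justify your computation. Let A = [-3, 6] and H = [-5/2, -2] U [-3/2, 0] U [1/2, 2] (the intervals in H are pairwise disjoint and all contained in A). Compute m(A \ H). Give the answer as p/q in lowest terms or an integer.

The ambient interval has length m(A) = 6 - (-3) = 9.
Since the holes are disjoint and sit inside A, by finite additivity
  m(H) = sum_i (b_i - a_i), and m(A \ H) = m(A) - m(H).
Computing the hole measures:
  m(H_1) = -2 - (-5/2) = 1/2.
  m(H_2) = 0 - (-3/2) = 3/2.
  m(H_3) = 2 - 1/2 = 3/2.
Summed: m(H) = 1/2 + 3/2 + 3/2 = 7/2.
So m(A \ H) = 9 - 7/2 = 11/2.

11/2


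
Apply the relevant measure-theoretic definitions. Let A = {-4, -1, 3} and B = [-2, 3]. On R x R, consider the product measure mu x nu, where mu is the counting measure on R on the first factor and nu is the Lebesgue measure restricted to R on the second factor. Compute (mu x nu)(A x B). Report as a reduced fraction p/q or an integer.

For a measurable rectangle A x B, the product measure satisfies
  (mu x nu)(A x B) = mu(A) * nu(B).
  mu(A) = 3.
  nu(B) = 5.
  (mu x nu)(A x B) = 3 * 5 = 15.

15


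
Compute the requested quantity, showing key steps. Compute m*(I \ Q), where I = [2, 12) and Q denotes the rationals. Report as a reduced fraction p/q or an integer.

The interval I = [2, 12) has m(I) = 12 - 2 = 10 (endpoints are measure-zero, so open/closed/half-open agree). Write I = (I cap Q) u (I \ Q). The rationals in I are countable, so m*(I cap Q) = 0 (cover each rational by intervals whose total length is arbitrarily small). By countable subadditivity m*(I) <= m*(I cap Q) + m*(I \ Q), hence m*(I \ Q) >= m(I) = 10. The reverse inequality m*(I \ Q) <= m*(I) = 10 is trivial since (I \ Q) is a subset of I. Therefore m*(I \ Q) = 10.

10


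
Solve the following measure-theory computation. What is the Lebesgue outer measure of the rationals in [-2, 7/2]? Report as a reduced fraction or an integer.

The set Q cap [-2, 7/2] is countable (a subset of the countable set Q). Lebesgue outer measure of any countable set is 0: each singleton {q} has m*({q}) = 0, and by countable subadditivity m*(union_k {q_k}) <= sum_k m*({q_k}) = sum_k 0 = 0. The reverse inequality m*(E) >= 0 is automatic. So m*(Q cap [-2, 7/2]) = 0.

0


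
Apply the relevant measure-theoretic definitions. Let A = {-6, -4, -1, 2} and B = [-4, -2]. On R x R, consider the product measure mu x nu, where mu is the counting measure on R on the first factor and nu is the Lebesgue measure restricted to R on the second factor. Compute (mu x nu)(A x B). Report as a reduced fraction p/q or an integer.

For a measurable rectangle A x B, the product measure satisfies
  (mu x nu)(A x B) = mu(A) * nu(B).
  mu(A) = 4.
  nu(B) = 2.
  (mu x nu)(A x B) = 4 * 2 = 8.

8


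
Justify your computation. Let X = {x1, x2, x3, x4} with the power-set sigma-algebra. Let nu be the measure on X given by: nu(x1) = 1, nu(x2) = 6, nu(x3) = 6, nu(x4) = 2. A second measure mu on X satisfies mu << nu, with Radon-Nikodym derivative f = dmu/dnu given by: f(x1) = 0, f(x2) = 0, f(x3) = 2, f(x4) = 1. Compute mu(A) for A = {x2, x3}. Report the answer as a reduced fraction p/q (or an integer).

By the defining property of the Radon-Nikodym derivative, for every measurable set A,
  mu(A) = integral_A f dnu.
Since nu is a discrete measure concentrated on the atoms of X, the integral over A reduces to the sum
  mu(A) = sum_{x in A} f(x) * nu({x}).
Computing each term:
  x2: f(x2) * nu(x2) = 0 * 6 = 0.
  x3: f(x3) * nu(x3) = 2 * 6 = 12.
Summing: mu(A) = 0 + 12 = 12.

12


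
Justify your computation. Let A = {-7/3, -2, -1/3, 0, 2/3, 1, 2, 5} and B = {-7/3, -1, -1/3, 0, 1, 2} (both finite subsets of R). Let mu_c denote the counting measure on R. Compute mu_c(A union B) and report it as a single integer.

Counting measure on a finite set equals cardinality. By inclusion-exclusion, |A union B| = |A| + |B| - |A cap B|.
|A| = 8, |B| = 6, |A cap B| = 5.
So mu_c(A union B) = 8 + 6 - 5 = 9.

9


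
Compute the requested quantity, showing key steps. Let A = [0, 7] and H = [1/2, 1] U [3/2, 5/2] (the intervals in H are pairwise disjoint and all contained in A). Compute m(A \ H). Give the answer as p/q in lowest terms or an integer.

The ambient interval has length m(A) = 7 - 0 = 7.
Since the holes are disjoint and sit inside A, by finite additivity
  m(H) = sum_i (b_i - a_i), and m(A \ H) = m(A) - m(H).
Computing the hole measures:
  m(H_1) = 1 - 1/2 = 1/2.
  m(H_2) = 5/2 - 3/2 = 1.
Summed: m(H) = 1/2 + 1 = 3/2.
So m(A \ H) = 7 - 3/2 = 11/2.

11/2


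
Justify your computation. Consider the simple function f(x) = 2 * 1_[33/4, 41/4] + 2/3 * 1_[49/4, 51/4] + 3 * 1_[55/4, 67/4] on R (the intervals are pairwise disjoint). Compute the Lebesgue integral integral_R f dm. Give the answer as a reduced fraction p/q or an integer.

For a simple function f = sum_i c_i * 1_{A_i} with disjoint A_i,
  integral f dm = sum_i c_i * m(A_i).
Lengths of the A_i:
  m(A_1) = 41/4 - 33/4 = 2.
  m(A_2) = 51/4 - 49/4 = 1/2.
  m(A_3) = 67/4 - 55/4 = 3.
Contributions c_i * m(A_i):
  (2) * (2) = 4.
  (2/3) * (1/2) = 1/3.
  (3) * (3) = 9.
Total: 4 + 1/3 + 9 = 40/3.

40/3


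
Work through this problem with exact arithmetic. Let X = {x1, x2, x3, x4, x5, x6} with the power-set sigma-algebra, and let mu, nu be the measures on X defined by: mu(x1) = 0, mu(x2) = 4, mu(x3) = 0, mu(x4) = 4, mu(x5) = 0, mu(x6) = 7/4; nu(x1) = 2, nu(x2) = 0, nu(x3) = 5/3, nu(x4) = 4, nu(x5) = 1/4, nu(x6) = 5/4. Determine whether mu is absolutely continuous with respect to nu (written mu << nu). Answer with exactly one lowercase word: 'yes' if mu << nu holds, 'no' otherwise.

mu << nu means: every nu-null measurable set is also mu-null; equivalently, for every atom x, if nu({x}) = 0 then mu({x}) = 0.
Checking each atom:
  x1: nu = 2 > 0 -> no constraint.
  x2: nu = 0, mu = 4 > 0 -> violates mu << nu.
  x3: nu = 5/3 > 0 -> no constraint.
  x4: nu = 4 > 0 -> no constraint.
  x5: nu = 1/4 > 0 -> no constraint.
  x6: nu = 5/4 > 0 -> no constraint.
The atom(s) x2 violate the condition (nu = 0 but mu > 0). Therefore mu is NOT absolutely continuous w.r.t. nu.

no


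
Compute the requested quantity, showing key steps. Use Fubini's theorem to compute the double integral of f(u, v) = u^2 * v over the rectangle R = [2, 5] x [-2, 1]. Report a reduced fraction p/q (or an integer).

f(u, v) is a tensor product of a function of u and a function of v, and both factors are bounded continuous (hence Lebesgue integrable) on the rectangle, so Fubini's theorem applies:
  integral_R f d(m x m) = (integral_a1^b1 u^2 du) * (integral_a2^b2 v dv).
Inner integral in u: integral_{2}^{5} u^2 du = (5^3 - 2^3)/3
  = 39.
Inner integral in v: integral_{-2}^{1} v dv = (1^2 - (-2)^2)/2
  = -3/2.
Product: (39) * (-3/2) = -117/2.

-117/2


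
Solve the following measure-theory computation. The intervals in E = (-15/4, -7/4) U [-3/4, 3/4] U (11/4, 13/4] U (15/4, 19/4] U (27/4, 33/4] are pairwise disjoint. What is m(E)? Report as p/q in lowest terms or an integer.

For pairwise disjoint intervals, m(union_i I_i) = sum_i m(I_i),
and m is invariant under swapping open/closed endpoints (single points have measure 0).
So m(E) = sum_i (b_i - a_i).
  I_1 has length -7/4 - (-15/4) = 2.
  I_2 has length 3/4 - (-3/4) = 3/2.
  I_3 has length 13/4 - 11/4 = 1/2.
  I_4 has length 19/4 - 15/4 = 1.
  I_5 has length 33/4 - 27/4 = 3/2.
Summing:
  m(E) = 2 + 3/2 + 1/2 + 1 + 3/2 = 13/2.

13/2


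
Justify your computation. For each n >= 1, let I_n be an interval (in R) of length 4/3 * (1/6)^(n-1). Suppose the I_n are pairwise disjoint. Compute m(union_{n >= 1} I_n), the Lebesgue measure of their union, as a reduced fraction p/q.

By countable additivity of the Lebesgue measure on pairwise disjoint measurable sets,
  m(union_{n >= 1} I_n) = sum_{n >= 1} m(I_n) = sum_{n >= 1} a * r^(n-1),
  with a = 4/3 and r = 1/6.
Since 0 < r = 1/6 < 1, the geometric series converges:
  sum_{n >= 1} a * r^(n-1) = a / (1 - r).
  = 4/3 / (1 - 1/6)
  = 4/3 / (5/6)
  = 8/5.

8/5


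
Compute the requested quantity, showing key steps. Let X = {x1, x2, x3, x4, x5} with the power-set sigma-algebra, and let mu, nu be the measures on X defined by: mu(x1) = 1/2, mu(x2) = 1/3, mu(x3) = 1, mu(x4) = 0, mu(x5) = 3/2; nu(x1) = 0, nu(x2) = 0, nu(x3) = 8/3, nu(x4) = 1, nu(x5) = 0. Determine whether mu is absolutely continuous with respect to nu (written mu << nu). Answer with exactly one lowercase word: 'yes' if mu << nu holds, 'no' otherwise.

mu << nu means: every nu-null measurable set is also mu-null; equivalently, for every atom x, if nu({x}) = 0 then mu({x}) = 0.
Checking each atom:
  x1: nu = 0, mu = 1/2 > 0 -> violates mu << nu.
  x2: nu = 0, mu = 1/3 > 0 -> violates mu << nu.
  x3: nu = 8/3 > 0 -> no constraint.
  x4: nu = 1 > 0 -> no constraint.
  x5: nu = 0, mu = 3/2 > 0 -> violates mu << nu.
The atom(s) x1, x2, x5 violate the condition (nu = 0 but mu > 0). Therefore mu is NOT absolutely continuous w.r.t. nu.

no


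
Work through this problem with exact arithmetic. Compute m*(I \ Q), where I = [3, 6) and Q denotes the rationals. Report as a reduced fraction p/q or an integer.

The interval I = [3, 6) has m(I) = 6 - 3 = 3 (endpoints are measure-zero, so open/closed/half-open agree). Write I = (I cap Q) u (I \ Q). The rationals in I are countable, so m*(I cap Q) = 0 (cover each rational by intervals whose total length is arbitrarily small). By countable subadditivity m*(I) <= m*(I cap Q) + m*(I \ Q), hence m*(I \ Q) >= m(I) = 3. The reverse inequality m*(I \ Q) <= m*(I) = 3 is trivial since (I \ Q) is a subset of I. Therefore m*(I \ Q) = 3.

3


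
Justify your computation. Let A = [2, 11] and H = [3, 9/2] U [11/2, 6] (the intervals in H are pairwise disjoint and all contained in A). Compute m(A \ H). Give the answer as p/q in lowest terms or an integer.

The ambient interval has length m(A) = 11 - 2 = 9.
Since the holes are disjoint and sit inside A, by finite additivity
  m(H) = sum_i (b_i - a_i), and m(A \ H) = m(A) - m(H).
Computing the hole measures:
  m(H_1) = 9/2 - 3 = 3/2.
  m(H_2) = 6 - 11/2 = 1/2.
Summed: m(H) = 3/2 + 1/2 = 2.
So m(A \ H) = 9 - 2 = 7.

7


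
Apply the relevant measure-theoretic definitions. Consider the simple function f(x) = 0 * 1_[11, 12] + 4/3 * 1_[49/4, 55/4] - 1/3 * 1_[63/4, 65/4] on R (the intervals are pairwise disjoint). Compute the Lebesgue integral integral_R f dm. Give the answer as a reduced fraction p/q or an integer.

For a simple function f = sum_i c_i * 1_{A_i} with disjoint A_i,
  integral f dm = sum_i c_i * m(A_i).
Lengths of the A_i:
  m(A_1) = 12 - 11 = 1.
  m(A_2) = 55/4 - 49/4 = 3/2.
  m(A_3) = 65/4 - 63/4 = 1/2.
Contributions c_i * m(A_i):
  (0) * (1) = 0.
  (4/3) * (3/2) = 2.
  (-1/3) * (1/2) = -1/6.
Total: 0 + 2 - 1/6 = 11/6.

11/6


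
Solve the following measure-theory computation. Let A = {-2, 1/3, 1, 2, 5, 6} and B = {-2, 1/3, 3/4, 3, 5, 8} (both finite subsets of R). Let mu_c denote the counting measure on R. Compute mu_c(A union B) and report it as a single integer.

Counting measure on a finite set equals cardinality. By inclusion-exclusion, |A union B| = |A| + |B| - |A cap B|.
|A| = 6, |B| = 6, |A cap B| = 3.
So mu_c(A union B) = 6 + 6 - 3 = 9.

9


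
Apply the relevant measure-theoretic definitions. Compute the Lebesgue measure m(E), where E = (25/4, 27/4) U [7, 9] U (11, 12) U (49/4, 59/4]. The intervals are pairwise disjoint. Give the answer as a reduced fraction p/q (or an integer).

For pairwise disjoint intervals, m(union_i I_i) = sum_i m(I_i),
and m is invariant under swapping open/closed endpoints (single points have measure 0).
So m(E) = sum_i (b_i - a_i).
  I_1 has length 27/4 - 25/4 = 1/2.
  I_2 has length 9 - 7 = 2.
  I_3 has length 12 - 11 = 1.
  I_4 has length 59/4 - 49/4 = 5/2.
Summing:
  m(E) = 1/2 + 2 + 1 + 5/2 = 6.

6


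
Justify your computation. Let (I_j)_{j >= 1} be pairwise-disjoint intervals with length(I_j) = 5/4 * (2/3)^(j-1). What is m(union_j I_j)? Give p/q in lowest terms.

By countable additivity of the Lebesgue measure on pairwise disjoint measurable sets,
  m(union_{j >= 1} I_j) = sum_{j >= 1} m(I_j) = sum_{j >= 1} a * r^(j-1),
  with a = 5/4 and r = 2/3.
Since 0 < r = 2/3 < 1, the geometric series converges:
  sum_{j >= 1} a * r^(j-1) = a / (1 - r).
  = 5/4 / (1 - 2/3)
  = 5/4 / (1/3)
  = 15/4.

15/4


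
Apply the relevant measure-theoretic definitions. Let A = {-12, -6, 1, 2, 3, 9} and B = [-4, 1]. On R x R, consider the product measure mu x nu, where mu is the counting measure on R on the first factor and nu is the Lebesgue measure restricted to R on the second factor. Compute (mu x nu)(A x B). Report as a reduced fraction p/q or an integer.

For a measurable rectangle A x B, the product measure satisfies
  (mu x nu)(A x B) = mu(A) * nu(B).
  mu(A) = 6.
  nu(B) = 5.
  (mu x nu)(A x B) = 6 * 5 = 30.

30


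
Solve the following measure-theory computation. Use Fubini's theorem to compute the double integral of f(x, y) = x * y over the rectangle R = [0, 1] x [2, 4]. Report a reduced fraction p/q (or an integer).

f(x, y) is a tensor product of a function of x and a function of y, and both factors are bounded continuous (hence Lebesgue integrable) on the rectangle, so Fubini's theorem applies:
  integral_R f d(m x m) = (integral_a1^b1 x dx) * (integral_a2^b2 y dy).
Inner integral in x: integral_{0}^{1} x dx = (1^2 - 0^2)/2
  = 1/2.
Inner integral in y: integral_{2}^{4} y dy = (4^2 - 2^2)/2
  = 6.
Product: (1/2) * (6) = 3.

3


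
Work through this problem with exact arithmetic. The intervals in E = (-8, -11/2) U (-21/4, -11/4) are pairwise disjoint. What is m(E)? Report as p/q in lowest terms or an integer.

For pairwise disjoint intervals, m(union_i I_i) = sum_i m(I_i),
and m is invariant under swapping open/closed endpoints (single points have measure 0).
So m(E) = sum_i (b_i - a_i).
  I_1 has length -11/2 - (-8) = 5/2.
  I_2 has length -11/4 - (-21/4) = 5/2.
Summing:
  m(E) = 5/2 + 5/2 = 5.

5


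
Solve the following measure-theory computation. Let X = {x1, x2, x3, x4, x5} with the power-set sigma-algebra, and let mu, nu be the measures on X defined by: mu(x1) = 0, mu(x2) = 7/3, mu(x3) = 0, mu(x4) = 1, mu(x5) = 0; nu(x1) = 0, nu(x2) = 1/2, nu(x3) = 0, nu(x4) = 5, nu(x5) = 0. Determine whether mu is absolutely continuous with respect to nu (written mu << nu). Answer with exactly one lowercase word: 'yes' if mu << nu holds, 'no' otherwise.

mu << nu means: every nu-null measurable set is also mu-null; equivalently, for every atom x, if nu({x}) = 0 then mu({x}) = 0.
Checking each atom:
  x1: nu = 0, mu = 0 -> consistent with mu << nu.
  x2: nu = 1/2 > 0 -> no constraint.
  x3: nu = 0, mu = 0 -> consistent with mu << nu.
  x4: nu = 5 > 0 -> no constraint.
  x5: nu = 0, mu = 0 -> consistent with mu << nu.
No atom violates the condition. Therefore mu << nu.

yes


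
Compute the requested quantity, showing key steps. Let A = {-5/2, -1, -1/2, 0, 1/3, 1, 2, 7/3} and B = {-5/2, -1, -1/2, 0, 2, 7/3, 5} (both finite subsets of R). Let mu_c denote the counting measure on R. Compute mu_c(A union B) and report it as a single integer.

Counting measure on a finite set equals cardinality. By inclusion-exclusion, |A union B| = |A| + |B| - |A cap B|.
|A| = 8, |B| = 7, |A cap B| = 6.
So mu_c(A union B) = 8 + 7 - 6 = 9.

9


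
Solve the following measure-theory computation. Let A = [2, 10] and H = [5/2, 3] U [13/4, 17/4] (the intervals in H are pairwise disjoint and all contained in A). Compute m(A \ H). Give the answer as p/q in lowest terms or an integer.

The ambient interval has length m(A) = 10 - 2 = 8.
Since the holes are disjoint and sit inside A, by finite additivity
  m(H) = sum_i (b_i - a_i), and m(A \ H) = m(A) - m(H).
Computing the hole measures:
  m(H_1) = 3 - 5/2 = 1/2.
  m(H_2) = 17/4 - 13/4 = 1.
Summed: m(H) = 1/2 + 1 = 3/2.
So m(A \ H) = 8 - 3/2 = 13/2.

13/2


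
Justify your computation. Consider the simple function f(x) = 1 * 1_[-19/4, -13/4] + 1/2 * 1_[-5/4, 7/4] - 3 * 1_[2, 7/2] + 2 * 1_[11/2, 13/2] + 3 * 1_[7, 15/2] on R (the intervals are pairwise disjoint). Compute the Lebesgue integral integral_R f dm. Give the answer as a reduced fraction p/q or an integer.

For a simple function f = sum_i c_i * 1_{A_i} with disjoint A_i,
  integral f dm = sum_i c_i * m(A_i).
Lengths of the A_i:
  m(A_1) = -13/4 - (-19/4) = 3/2.
  m(A_2) = 7/4 - (-5/4) = 3.
  m(A_3) = 7/2 - 2 = 3/2.
  m(A_4) = 13/2 - 11/2 = 1.
  m(A_5) = 15/2 - 7 = 1/2.
Contributions c_i * m(A_i):
  (1) * (3/2) = 3/2.
  (1/2) * (3) = 3/2.
  (-3) * (3/2) = -9/2.
  (2) * (1) = 2.
  (3) * (1/2) = 3/2.
Total: 3/2 + 3/2 - 9/2 + 2 + 3/2 = 2.

2


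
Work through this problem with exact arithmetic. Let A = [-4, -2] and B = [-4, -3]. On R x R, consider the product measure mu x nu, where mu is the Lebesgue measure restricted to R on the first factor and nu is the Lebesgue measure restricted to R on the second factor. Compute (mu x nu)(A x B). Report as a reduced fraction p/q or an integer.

For a measurable rectangle A x B, the product measure satisfies
  (mu x nu)(A x B) = mu(A) * nu(B).
  mu(A) = 2.
  nu(B) = 1.
  (mu x nu)(A x B) = 2 * 1 = 2.

2


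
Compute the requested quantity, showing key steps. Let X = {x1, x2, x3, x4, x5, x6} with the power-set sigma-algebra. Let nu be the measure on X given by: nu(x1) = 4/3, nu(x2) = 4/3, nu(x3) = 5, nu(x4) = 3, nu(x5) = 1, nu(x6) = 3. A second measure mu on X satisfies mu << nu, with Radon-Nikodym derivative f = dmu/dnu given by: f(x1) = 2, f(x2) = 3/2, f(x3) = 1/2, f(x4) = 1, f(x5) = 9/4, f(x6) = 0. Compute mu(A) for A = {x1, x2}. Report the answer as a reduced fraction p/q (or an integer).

By the defining property of the Radon-Nikodym derivative, for every measurable set A,
  mu(A) = integral_A f dnu.
Since nu is a discrete measure concentrated on the atoms of X, the integral over A reduces to the sum
  mu(A) = sum_{x in A} f(x) * nu({x}).
Computing each term:
  x1: f(x1) * nu(x1) = 2 * 4/3 = 8/3.
  x2: f(x2) * nu(x2) = 3/2 * 4/3 = 2.
Summing: mu(A) = 8/3 + 2 = 14/3.

14/3


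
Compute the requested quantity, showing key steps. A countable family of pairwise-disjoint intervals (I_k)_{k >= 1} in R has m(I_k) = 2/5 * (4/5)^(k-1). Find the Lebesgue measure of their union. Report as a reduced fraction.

By countable additivity of the Lebesgue measure on pairwise disjoint measurable sets,
  m(union_{k >= 1} I_k) = sum_{k >= 1} m(I_k) = sum_{k >= 1} a * r^(k-1),
  with a = 2/5 and r = 4/5.
Since 0 < r = 4/5 < 1, the geometric series converges:
  sum_{k >= 1} a * r^(k-1) = a / (1 - r).
  = 2/5 / (1 - 4/5)
  = 2/5 / (1/5)
  = 2.

2


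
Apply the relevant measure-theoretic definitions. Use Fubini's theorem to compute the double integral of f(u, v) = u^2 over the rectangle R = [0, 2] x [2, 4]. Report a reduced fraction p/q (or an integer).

f(u, v) is a tensor product of a function of u and a function of v, and both factors are bounded continuous (hence Lebesgue integrable) on the rectangle, so Fubini's theorem applies:
  integral_R f d(m x m) = (integral_a1^b1 u^2 du) * (integral_a2^b2 1 dv).
Inner integral in u: integral_{0}^{2} u^2 du = (2^3 - 0^3)/3
  = 8/3.
Inner integral in v: integral_{2}^{4} 1 dv = (4^1 - 2^1)/1
  = 2.
Product: (8/3) * (2) = 16/3.

16/3


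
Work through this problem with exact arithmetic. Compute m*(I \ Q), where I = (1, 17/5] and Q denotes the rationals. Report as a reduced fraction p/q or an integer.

The interval I = (1, 17/5] has m(I) = 17/5 - 1 = 12/5 (endpoints are measure-zero, so open/closed/half-open agree). Write I = (I cap Q) u (I \ Q). The rationals in I are countable, so m*(I cap Q) = 0 (cover each rational by intervals whose total length is arbitrarily small). By countable subadditivity m*(I) <= m*(I cap Q) + m*(I \ Q), hence m*(I \ Q) >= m(I) = 12/5. The reverse inequality m*(I \ Q) <= m*(I) = 12/5 is trivial since (I \ Q) is a subset of I. Therefore m*(I \ Q) = 12/5.

12/5


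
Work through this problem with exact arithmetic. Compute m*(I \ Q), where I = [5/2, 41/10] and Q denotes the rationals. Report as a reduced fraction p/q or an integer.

The interval I = [5/2, 41/10] has m(I) = 41/10 - 5/2 = 8/5 (endpoints are measure-zero, so open/closed/half-open agree). Write I = (I cap Q) u (I \ Q). The rationals in I are countable, so m*(I cap Q) = 0 (cover each rational by intervals whose total length is arbitrarily small). By countable subadditivity m*(I) <= m*(I cap Q) + m*(I \ Q), hence m*(I \ Q) >= m(I) = 8/5. The reverse inequality m*(I \ Q) <= m*(I) = 8/5 is trivial since (I \ Q) is a subset of I. Therefore m*(I \ Q) = 8/5.

8/5


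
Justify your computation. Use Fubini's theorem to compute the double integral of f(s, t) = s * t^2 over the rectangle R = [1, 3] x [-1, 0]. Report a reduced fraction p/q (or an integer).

f(s, t) is a tensor product of a function of s and a function of t, and both factors are bounded continuous (hence Lebesgue integrable) on the rectangle, so Fubini's theorem applies:
  integral_R f d(m x m) = (integral_a1^b1 s ds) * (integral_a2^b2 t^2 dt).
Inner integral in s: integral_{1}^{3} s ds = (3^2 - 1^2)/2
  = 4.
Inner integral in t: integral_{-1}^{0} t^2 dt = (0^3 - (-1)^3)/3
  = 1/3.
Product: (4) * (1/3) = 4/3.

4/3


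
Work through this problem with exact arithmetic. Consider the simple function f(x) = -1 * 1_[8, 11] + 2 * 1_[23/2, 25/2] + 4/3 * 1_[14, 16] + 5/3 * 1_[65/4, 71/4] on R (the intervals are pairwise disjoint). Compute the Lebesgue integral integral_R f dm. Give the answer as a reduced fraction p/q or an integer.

For a simple function f = sum_i c_i * 1_{A_i} with disjoint A_i,
  integral f dm = sum_i c_i * m(A_i).
Lengths of the A_i:
  m(A_1) = 11 - 8 = 3.
  m(A_2) = 25/2 - 23/2 = 1.
  m(A_3) = 16 - 14 = 2.
  m(A_4) = 71/4 - 65/4 = 3/2.
Contributions c_i * m(A_i):
  (-1) * (3) = -3.
  (2) * (1) = 2.
  (4/3) * (2) = 8/3.
  (5/3) * (3/2) = 5/2.
Total: -3 + 2 + 8/3 + 5/2 = 25/6.

25/6


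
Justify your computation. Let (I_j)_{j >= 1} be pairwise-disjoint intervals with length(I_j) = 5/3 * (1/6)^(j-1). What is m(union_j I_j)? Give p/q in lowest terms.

By countable additivity of the Lebesgue measure on pairwise disjoint measurable sets,
  m(union_{j >= 1} I_j) = sum_{j >= 1} m(I_j) = sum_{j >= 1} a * r^(j-1),
  with a = 5/3 and r = 1/6.
Since 0 < r = 1/6 < 1, the geometric series converges:
  sum_{j >= 1} a * r^(j-1) = a / (1 - r).
  = 5/3 / (1 - 1/6)
  = 5/3 / (5/6)
  = 2.

2


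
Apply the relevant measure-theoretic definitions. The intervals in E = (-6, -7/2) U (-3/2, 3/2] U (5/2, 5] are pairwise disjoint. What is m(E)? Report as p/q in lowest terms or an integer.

For pairwise disjoint intervals, m(union_i I_i) = sum_i m(I_i),
and m is invariant under swapping open/closed endpoints (single points have measure 0).
So m(E) = sum_i (b_i - a_i).
  I_1 has length -7/2 - (-6) = 5/2.
  I_2 has length 3/2 - (-3/2) = 3.
  I_3 has length 5 - 5/2 = 5/2.
Summing:
  m(E) = 5/2 + 3 + 5/2 = 8.

8


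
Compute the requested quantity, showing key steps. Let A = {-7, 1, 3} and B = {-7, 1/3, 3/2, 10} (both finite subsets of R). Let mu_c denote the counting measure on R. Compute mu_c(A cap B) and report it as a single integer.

Counting measure on a finite set equals cardinality. mu_c(A cap B) = |A cap B| (elements appearing in both).
Enumerating the elements of A that also lie in B gives 1 element(s).
So mu_c(A cap B) = 1.

1


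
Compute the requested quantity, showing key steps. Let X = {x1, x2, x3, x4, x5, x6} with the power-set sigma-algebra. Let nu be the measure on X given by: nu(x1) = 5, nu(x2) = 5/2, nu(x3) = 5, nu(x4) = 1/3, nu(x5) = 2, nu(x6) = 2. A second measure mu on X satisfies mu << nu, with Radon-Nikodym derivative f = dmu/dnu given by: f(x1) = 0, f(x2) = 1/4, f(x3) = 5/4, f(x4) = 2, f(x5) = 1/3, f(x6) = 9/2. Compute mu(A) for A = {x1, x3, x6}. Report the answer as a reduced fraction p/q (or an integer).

By the defining property of the Radon-Nikodym derivative, for every measurable set A,
  mu(A) = integral_A f dnu.
Since nu is a discrete measure concentrated on the atoms of X, the integral over A reduces to the sum
  mu(A) = sum_{x in A} f(x) * nu({x}).
Computing each term:
  x1: f(x1) * nu(x1) = 0 * 5 = 0.
  x3: f(x3) * nu(x3) = 5/4 * 5 = 25/4.
  x6: f(x6) * nu(x6) = 9/2 * 2 = 9.
Summing: mu(A) = 0 + 25/4 + 9 = 61/4.

61/4


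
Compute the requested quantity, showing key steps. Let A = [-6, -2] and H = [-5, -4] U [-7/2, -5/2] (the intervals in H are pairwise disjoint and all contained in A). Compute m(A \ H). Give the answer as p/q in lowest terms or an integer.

The ambient interval has length m(A) = -2 - (-6) = 4.
Since the holes are disjoint and sit inside A, by finite additivity
  m(H) = sum_i (b_i - a_i), and m(A \ H) = m(A) - m(H).
Computing the hole measures:
  m(H_1) = -4 - (-5) = 1.
  m(H_2) = -5/2 - (-7/2) = 1.
Summed: m(H) = 1 + 1 = 2.
So m(A \ H) = 4 - 2 = 2.

2


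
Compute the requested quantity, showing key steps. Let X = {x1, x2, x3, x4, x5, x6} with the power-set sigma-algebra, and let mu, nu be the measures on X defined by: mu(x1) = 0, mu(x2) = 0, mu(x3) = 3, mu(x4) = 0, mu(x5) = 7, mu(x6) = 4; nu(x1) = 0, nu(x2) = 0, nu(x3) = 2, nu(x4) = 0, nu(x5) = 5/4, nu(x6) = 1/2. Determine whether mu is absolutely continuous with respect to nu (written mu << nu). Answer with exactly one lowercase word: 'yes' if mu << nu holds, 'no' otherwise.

mu << nu means: every nu-null measurable set is also mu-null; equivalently, for every atom x, if nu({x}) = 0 then mu({x}) = 0.
Checking each atom:
  x1: nu = 0, mu = 0 -> consistent with mu << nu.
  x2: nu = 0, mu = 0 -> consistent with mu << nu.
  x3: nu = 2 > 0 -> no constraint.
  x4: nu = 0, mu = 0 -> consistent with mu << nu.
  x5: nu = 5/4 > 0 -> no constraint.
  x6: nu = 1/2 > 0 -> no constraint.
No atom violates the condition. Therefore mu << nu.

yes


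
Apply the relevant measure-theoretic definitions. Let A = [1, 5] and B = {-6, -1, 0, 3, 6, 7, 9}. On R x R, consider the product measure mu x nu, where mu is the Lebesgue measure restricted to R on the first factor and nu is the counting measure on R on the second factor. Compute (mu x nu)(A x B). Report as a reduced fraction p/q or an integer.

For a measurable rectangle A x B, the product measure satisfies
  (mu x nu)(A x B) = mu(A) * nu(B).
  mu(A) = 4.
  nu(B) = 7.
  (mu x nu)(A x B) = 4 * 7 = 28.

28


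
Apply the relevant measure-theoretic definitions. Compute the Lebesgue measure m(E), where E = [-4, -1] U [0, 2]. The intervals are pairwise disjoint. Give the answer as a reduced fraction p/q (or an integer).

For pairwise disjoint intervals, m(union_i I_i) = sum_i m(I_i),
and m is invariant under swapping open/closed endpoints (single points have measure 0).
So m(E) = sum_i (b_i - a_i).
  I_1 has length -1 - (-4) = 3.
  I_2 has length 2 - 0 = 2.
Summing:
  m(E) = 3 + 2 = 5.

5


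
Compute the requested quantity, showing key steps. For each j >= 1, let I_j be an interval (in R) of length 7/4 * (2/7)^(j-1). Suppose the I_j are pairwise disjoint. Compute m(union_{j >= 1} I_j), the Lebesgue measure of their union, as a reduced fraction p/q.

By countable additivity of the Lebesgue measure on pairwise disjoint measurable sets,
  m(union_{j >= 1} I_j) = sum_{j >= 1} m(I_j) = sum_{j >= 1} a * r^(j-1),
  with a = 7/4 and r = 2/7.
Since 0 < r = 2/7 < 1, the geometric series converges:
  sum_{j >= 1} a * r^(j-1) = a / (1 - r).
  = 7/4 / (1 - 2/7)
  = 7/4 / (5/7)
  = 49/20.

49/20


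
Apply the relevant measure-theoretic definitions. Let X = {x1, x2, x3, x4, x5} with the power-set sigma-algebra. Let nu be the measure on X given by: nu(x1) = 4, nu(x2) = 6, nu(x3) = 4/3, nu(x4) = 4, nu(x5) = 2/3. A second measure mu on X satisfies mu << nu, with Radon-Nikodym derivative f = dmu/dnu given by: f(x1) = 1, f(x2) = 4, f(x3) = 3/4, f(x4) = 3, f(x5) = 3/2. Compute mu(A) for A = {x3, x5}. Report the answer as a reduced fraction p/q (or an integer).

By the defining property of the Radon-Nikodym derivative, for every measurable set A,
  mu(A) = integral_A f dnu.
Since nu is a discrete measure concentrated on the atoms of X, the integral over A reduces to the sum
  mu(A) = sum_{x in A} f(x) * nu({x}).
Computing each term:
  x3: f(x3) * nu(x3) = 3/4 * 4/3 = 1.
  x5: f(x5) * nu(x5) = 3/2 * 2/3 = 1.
Summing: mu(A) = 1 + 1 = 2.

2


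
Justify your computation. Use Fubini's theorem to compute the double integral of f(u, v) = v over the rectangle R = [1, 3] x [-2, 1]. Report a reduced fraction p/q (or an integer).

f(u, v) is a tensor product of a function of u and a function of v, and both factors are bounded continuous (hence Lebesgue integrable) on the rectangle, so Fubini's theorem applies:
  integral_R f d(m x m) = (integral_a1^b1 1 du) * (integral_a2^b2 v dv).
Inner integral in u: integral_{1}^{3} 1 du = (3^1 - 1^1)/1
  = 2.
Inner integral in v: integral_{-2}^{1} v dv = (1^2 - (-2)^2)/2
  = -3/2.
Product: (2) * (-3/2) = -3.

-3


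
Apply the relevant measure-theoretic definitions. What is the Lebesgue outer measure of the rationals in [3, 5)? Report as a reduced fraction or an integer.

E = Q cap [3, 5) is a subset of Q, which is countable. Enumerate Q = {q_1, q_2, ...}; for any eps > 0, cover q_k by the open interval (q_k - eps/2^(k+1), q_k + eps/2^(k+1)), of length eps/2^k. The total cover length is sum_{k>=1} eps/2^k = eps. Hence m*(E) <= m*(Q) <= eps for every eps > 0, and since outer measure is non-negative, m*(E) = 0.

0


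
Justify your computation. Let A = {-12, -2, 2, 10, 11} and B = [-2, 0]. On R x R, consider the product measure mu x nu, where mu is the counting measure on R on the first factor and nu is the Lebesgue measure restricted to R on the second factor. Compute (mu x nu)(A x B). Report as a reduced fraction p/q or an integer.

For a measurable rectangle A x B, the product measure satisfies
  (mu x nu)(A x B) = mu(A) * nu(B).
  mu(A) = 5.
  nu(B) = 2.
  (mu x nu)(A x B) = 5 * 2 = 10.

10


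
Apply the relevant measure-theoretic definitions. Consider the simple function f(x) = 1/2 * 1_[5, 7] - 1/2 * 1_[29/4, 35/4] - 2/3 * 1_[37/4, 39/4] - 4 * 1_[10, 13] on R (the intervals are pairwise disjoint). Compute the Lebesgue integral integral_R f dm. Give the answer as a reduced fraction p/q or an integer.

For a simple function f = sum_i c_i * 1_{A_i} with disjoint A_i,
  integral f dm = sum_i c_i * m(A_i).
Lengths of the A_i:
  m(A_1) = 7 - 5 = 2.
  m(A_2) = 35/4 - 29/4 = 3/2.
  m(A_3) = 39/4 - 37/4 = 1/2.
  m(A_4) = 13 - 10 = 3.
Contributions c_i * m(A_i):
  (1/2) * (2) = 1.
  (-1/2) * (3/2) = -3/4.
  (-2/3) * (1/2) = -1/3.
  (-4) * (3) = -12.
Total: 1 - 3/4 - 1/3 - 12 = -145/12.

-145/12


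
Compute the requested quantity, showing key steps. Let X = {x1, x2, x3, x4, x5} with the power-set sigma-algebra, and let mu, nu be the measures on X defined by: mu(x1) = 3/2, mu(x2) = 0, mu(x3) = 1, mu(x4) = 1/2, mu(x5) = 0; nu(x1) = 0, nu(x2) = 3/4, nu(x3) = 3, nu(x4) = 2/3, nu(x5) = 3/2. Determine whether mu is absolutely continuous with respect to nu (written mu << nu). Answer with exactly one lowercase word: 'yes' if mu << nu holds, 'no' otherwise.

mu << nu means: every nu-null measurable set is also mu-null; equivalently, for every atom x, if nu({x}) = 0 then mu({x}) = 0.
Checking each atom:
  x1: nu = 0, mu = 3/2 > 0 -> violates mu << nu.
  x2: nu = 3/4 > 0 -> no constraint.
  x3: nu = 3 > 0 -> no constraint.
  x4: nu = 2/3 > 0 -> no constraint.
  x5: nu = 3/2 > 0 -> no constraint.
The atom(s) x1 violate the condition (nu = 0 but mu > 0). Therefore mu is NOT absolutely continuous w.r.t. nu.

no


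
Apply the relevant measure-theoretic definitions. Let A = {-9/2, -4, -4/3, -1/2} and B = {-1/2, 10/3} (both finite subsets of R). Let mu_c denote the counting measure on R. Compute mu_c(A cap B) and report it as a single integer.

Counting measure on a finite set equals cardinality. mu_c(A cap B) = |A cap B| (elements appearing in both).
Enumerating the elements of A that also lie in B gives 1 element(s).
So mu_c(A cap B) = 1.

1


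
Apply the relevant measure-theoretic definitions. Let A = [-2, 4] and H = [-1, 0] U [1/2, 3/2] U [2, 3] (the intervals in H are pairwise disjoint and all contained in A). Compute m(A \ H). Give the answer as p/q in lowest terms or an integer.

The ambient interval has length m(A) = 4 - (-2) = 6.
Since the holes are disjoint and sit inside A, by finite additivity
  m(H) = sum_i (b_i - a_i), and m(A \ H) = m(A) - m(H).
Computing the hole measures:
  m(H_1) = 0 - (-1) = 1.
  m(H_2) = 3/2 - 1/2 = 1.
  m(H_3) = 3 - 2 = 1.
Summed: m(H) = 1 + 1 + 1 = 3.
So m(A \ H) = 6 - 3 = 3.

3


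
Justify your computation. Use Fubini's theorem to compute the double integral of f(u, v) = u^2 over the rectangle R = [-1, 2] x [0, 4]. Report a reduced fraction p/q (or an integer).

f(u, v) is a tensor product of a function of u and a function of v, and both factors are bounded continuous (hence Lebesgue integrable) on the rectangle, so Fubini's theorem applies:
  integral_R f d(m x m) = (integral_a1^b1 u^2 du) * (integral_a2^b2 1 dv).
Inner integral in u: integral_{-1}^{2} u^2 du = (2^3 - (-1)^3)/3
  = 3.
Inner integral in v: integral_{0}^{4} 1 dv = (4^1 - 0^1)/1
  = 4.
Product: (3) * (4) = 12.

12


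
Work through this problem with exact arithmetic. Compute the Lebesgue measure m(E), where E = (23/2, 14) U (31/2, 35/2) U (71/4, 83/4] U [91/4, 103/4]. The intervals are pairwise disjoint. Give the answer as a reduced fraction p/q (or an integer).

For pairwise disjoint intervals, m(union_i I_i) = sum_i m(I_i),
and m is invariant under swapping open/closed endpoints (single points have measure 0).
So m(E) = sum_i (b_i - a_i).
  I_1 has length 14 - 23/2 = 5/2.
  I_2 has length 35/2 - 31/2 = 2.
  I_3 has length 83/4 - 71/4 = 3.
  I_4 has length 103/4 - 91/4 = 3.
Summing:
  m(E) = 5/2 + 2 + 3 + 3 = 21/2.

21/2


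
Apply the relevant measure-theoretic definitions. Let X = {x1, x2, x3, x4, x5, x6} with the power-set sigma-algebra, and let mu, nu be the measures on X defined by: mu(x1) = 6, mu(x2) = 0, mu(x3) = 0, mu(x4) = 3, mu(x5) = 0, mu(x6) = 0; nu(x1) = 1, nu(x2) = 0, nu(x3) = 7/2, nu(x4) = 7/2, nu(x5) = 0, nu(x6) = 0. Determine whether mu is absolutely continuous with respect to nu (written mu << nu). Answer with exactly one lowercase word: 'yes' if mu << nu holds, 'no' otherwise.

mu << nu means: every nu-null measurable set is also mu-null; equivalently, for every atom x, if nu({x}) = 0 then mu({x}) = 0.
Checking each atom:
  x1: nu = 1 > 0 -> no constraint.
  x2: nu = 0, mu = 0 -> consistent with mu << nu.
  x3: nu = 7/2 > 0 -> no constraint.
  x4: nu = 7/2 > 0 -> no constraint.
  x5: nu = 0, mu = 0 -> consistent with mu << nu.
  x6: nu = 0, mu = 0 -> consistent with mu << nu.
No atom violates the condition. Therefore mu << nu.

yes


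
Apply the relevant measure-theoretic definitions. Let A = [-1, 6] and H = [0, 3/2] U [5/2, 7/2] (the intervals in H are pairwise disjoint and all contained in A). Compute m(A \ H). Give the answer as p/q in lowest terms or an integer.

The ambient interval has length m(A) = 6 - (-1) = 7.
Since the holes are disjoint and sit inside A, by finite additivity
  m(H) = sum_i (b_i - a_i), and m(A \ H) = m(A) - m(H).
Computing the hole measures:
  m(H_1) = 3/2 - 0 = 3/2.
  m(H_2) = 7/2 - 5/2 = 1.
Summed: m(H) = 3/2 + 1 = 5/2.
So m(A \ H) = 7 - 5/2 = 9/2.

9/2


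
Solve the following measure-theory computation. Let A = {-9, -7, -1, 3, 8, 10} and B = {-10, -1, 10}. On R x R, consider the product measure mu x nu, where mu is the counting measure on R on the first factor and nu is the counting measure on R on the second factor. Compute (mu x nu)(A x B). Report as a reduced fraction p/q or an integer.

For a measurable rectangle A x B, the product measure satisfies
  (mu x nu)(A x B) = mu(A) * nu(B).
  mu(A) = 6.
  nu(B) = 3.
  (mu x nu)(A x B) = 6 * 3 = 18.

18


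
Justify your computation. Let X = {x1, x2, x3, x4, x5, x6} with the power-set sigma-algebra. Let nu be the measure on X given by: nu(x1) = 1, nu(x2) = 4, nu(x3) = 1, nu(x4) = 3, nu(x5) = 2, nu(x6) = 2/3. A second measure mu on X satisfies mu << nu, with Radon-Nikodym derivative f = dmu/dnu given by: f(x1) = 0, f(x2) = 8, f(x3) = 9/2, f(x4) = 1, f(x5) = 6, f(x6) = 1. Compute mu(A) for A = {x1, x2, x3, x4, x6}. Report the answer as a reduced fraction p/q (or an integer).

By the defining property of the Radon-Nikodym derivative, for every measurable set A,
  mu(A) = integral_A f dnu.
Since nu is a discrete measure concentrated on the atoms of X, the integral over A reduces to the sum
  mu(A) = sum_{x in A} f(x) * nu({x}).
Computing each term:
  x1: f(x1) * nu(x1) = 0 * 1 = 0.
  x2: f(x2) * nu(x2) = 8 * 4 = 32.
  x3: f(x3) * nu(x3) = 9/2 * 1 = 9/2.
  x4: f(x4) * nu(x4) = 1 * 3 = 3.
  x6: f(x6) * nu(x6) = 1 * 2/3 = 2/3.
Summing: mu(A) = 0 + 32 + 9/2 + 3 + 2/3 = 241/6.

241/6


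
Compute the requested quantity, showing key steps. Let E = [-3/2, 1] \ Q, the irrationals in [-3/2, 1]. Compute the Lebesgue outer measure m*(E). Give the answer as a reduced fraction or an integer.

The interval I = [-3/2, 1] has m(I) = 1 - (-3/2) = 5/2 (endpoints are measure-zero, so open/closed/half-open agree). Write I = (I cap Q) u (I \ Q). The rationals in I are countable, so m*(I cap Q) = 0 (cover each rational by intervals whose total length is arbitrarily small). By countable subadditivity m*(I) <= m*(I cap Q) + m*(I \ Q), hence m*(I \ Q) >= m(I) = 5/2. The reverse inequality m*(I \ Q) <= m*(I) = 5/2 is trivial since (I \ Q) is a subset of I. Therefore m*(I \ Q) = 5/2.

5/2


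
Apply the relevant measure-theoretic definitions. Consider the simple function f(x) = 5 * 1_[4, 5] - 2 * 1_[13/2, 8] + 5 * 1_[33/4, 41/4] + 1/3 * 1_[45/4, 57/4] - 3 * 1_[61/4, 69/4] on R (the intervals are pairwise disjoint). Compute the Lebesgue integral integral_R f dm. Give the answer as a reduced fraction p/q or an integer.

For a simple function f = sum_i c_i * 1_{A_i} with disjoint A_i,
  integral f dm = sum_i c_i * m(A_i).
Lengths of the A_i:
  m(A_1) = 5 - 4 = 1.
  m(A_2) = 8 - 13/2 = 3/2.
  m(A_3) = 41/4 - 33/4 = 2.
  m(A_4) = 57/4 - 45/4 = 3.
  m(A_5) = 69/4 - 61/4 = 2.
Contributions c_i * m(A_i):
  (5) * (1) = 5.
  (-2) * (3/2) = -3.
  (5) * (2) = 10.
  (1/3) * (3) = 1.
  (-3) * (2) = -6.
Total: 5 - 3 + 10 + 1 - 6 = 7.

7


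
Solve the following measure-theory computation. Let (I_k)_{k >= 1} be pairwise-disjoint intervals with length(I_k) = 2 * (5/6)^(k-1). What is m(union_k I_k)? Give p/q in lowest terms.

By countable additivity of the Lebesgue measure on pairwise disjoint measurable sets,
  m(union_{k >= 1} I_k) = sum_{k >= 1} m(I_k) = sum_{k >= 1} a * r^(k-1),
  with a = 2 and r = 5/6.
Since 0 < r = 5/6 < 1, the geometric series converges:
  sum_{k >= 1} a * r^(k-1) = a / (1 - r).
  = 2 / (1 - 5/6)
  = 2 / (1/6)
  = 12.

12


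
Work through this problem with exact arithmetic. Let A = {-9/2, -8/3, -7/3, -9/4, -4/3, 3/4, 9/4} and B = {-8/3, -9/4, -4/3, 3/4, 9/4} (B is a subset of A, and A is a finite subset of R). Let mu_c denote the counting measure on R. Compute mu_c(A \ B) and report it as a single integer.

Counting measure assigns mu_c(E) = |E| (number of elements) when E is finite. For B subset A, A \ B is the set of elements of A not in B, so |A \ B| = |A| - |B|.
|A| = 7, |B| = 5, so mu_c(A \ B) = 7 - 5 = 2.

2


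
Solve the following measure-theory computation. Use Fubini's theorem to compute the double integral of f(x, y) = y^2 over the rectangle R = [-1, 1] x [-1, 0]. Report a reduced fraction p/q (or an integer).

f(x, y) is a tensor product of a function of x and a function of y, and both factors are bounded continuous (hence Lebesgue integrable) on the rectangle, so Fubini's theorem applies:
  integral_R f d(m x m) = (integral_a1^b1 1 dx) * (integral_a2^b2 y^2 dy).
Inner integral in x: integral_{-1}^{1} 1 dx = (1^1 - (-1)^1)/1
  = 2.
Inner integral in y: integral_{-1}^{0} y^2 dy = (0^3 - (-1)^3)/3
  = 1/3.
Product: (2) * (1/3) = 2/3.

2/3
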